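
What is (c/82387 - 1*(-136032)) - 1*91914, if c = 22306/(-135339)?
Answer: 491923385024468/11150174193 ≈ 44118.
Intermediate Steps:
c = -22306/135339 (c = 22306*(-1/135339) = -22306/135339 ≈ -0.16482)
(c/82387 - 1*(-136032)) - 1*91914 = (-22306/135339/82387 - 1*(-136032)) - 1*91914 = (-22306/135339*1/82387 + 136032) - 91914 = (-22306/11150174193 + 136032) - 91914 = 1516780495799870/11150174193 - 91914 = 491923385024468/11150174193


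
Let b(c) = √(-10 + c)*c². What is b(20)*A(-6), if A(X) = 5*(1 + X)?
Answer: -10000*√10 ≈ -31623.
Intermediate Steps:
A(X) = 5 + 5*X
b(c) = c²*√(-10 + c)
b(20)*A(-6) = (20²*√(-10 + 20))*(5 + 5*(-6)) = (400*√10)*(5 - 30) = (400*√10)*(-25) = -10000*√10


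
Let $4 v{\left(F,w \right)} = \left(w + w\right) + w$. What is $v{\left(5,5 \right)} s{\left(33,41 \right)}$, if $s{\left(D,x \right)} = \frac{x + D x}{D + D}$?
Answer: $\frac{3485}{44} \approx 79.205$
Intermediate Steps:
$v{\left(F,w \right)} = \frac{3 w}{4}$ ($v{\left(F,w \right)} = \frac{\left(w + w\right) + w}{4} = \frac{2 w + w}{4} = \frac{3 w}{4}$)
$s{\left(D,x \right)} = \frac{x + D x}{2 D}$
$v{\left(5,5 \right)} s{\left(33,41 \right)} = \frac{3}{4} \cdot 5 \cdot \frac{1}{2} \cdot 41 \cdot \frac{1}{33} \left(1 + 33\right) = \frac{15 \cdot \frac{1}{2} \cdot 41 \cdot \frac{1}{33} \cdot 34}{4} = \frac{15}{4} \cdot \frac{697}{33} = \frac{3485}{44}$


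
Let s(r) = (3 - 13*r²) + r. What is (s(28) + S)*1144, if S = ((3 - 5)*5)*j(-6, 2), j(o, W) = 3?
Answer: -11658504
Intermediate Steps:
S = -30 (S = ((3 - 5)*5)*3 = -2*5*3 = -10*3 = -30)
s(r) = 3 + r - 13*r²
(s(28) + S)*1144 = ((3 + 28 - 13*28²) - 30)*1144 = ((3 + 28 - 13*784) - 30)*1144 = ((3 + 28 - 10192) - 30)*1144 = (-10161 - 30)*1144 = -10191*1144 = -11658504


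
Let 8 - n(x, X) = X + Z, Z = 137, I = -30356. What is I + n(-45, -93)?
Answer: -30392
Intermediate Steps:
n(x, X) = -129 - X (n(x, X) = 8 - (X + 137) = 8 - (137 + X) = 8 + (-137 - X) = -129 - X)
I + n(-45, -93) = -30356 + (-129 - 1*(-93)) = -30356 + (-129 + 93) = -30356 - 36 = -30392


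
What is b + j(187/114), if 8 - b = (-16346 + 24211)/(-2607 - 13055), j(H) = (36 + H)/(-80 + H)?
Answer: 1122321571/139908646 ≈ 8.0218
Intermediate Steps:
j(H) = (36 + H)/(-80 + H)
b = 133161/15662 (b = 8 - (-16346 + 24211)/(-2607 - 13055) = 8 - 7865/(-15662) = 8 - 7865*(-1)/15662 = 8 - 1*(-7865/15662) = 8 + 7865/15662 = 133161/15662 ≈ 8.5022)
b + j(187/114) = 133161/15662 + (36 + 187/114)/(-80 + 187/114) = 133161/15662 + (4291/114)/(-8933/114) = 133161/15662 - 114/8933*4291/114 = 133161/15662 - 4291/8933 = 1122321571/139908646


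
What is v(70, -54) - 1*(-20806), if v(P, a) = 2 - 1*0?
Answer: 20808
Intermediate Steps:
v(P, a) = 2 (v(P, a) = 2 + 0 = 2)
v(70, -54) - 1*(-20806) = 2 - 1*(-20806) = 2 + 20806 = 20808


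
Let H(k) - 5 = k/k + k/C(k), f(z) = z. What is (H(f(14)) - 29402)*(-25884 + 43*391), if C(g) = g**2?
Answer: 3733106553/14 ≈ 2.6665e+8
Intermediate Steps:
H(k) = 6 + 1/k (H(k) = 5 + (k/k + k/(k**2)) = 5 + (1 + k/k**2) = 5 + (1 + 1/k) = 6 + 1/k)
(H(f(14)) - 29402)*(-25884 + 43*391) = ((6 + 1/14) - 29402)*(-25884 + 43*391) = ((6 + 1/14) - 29402)*(-25884 + 16813) = (85/14 - 29402)*(-9071) = -411543/14*(-9071) = 3733106553/14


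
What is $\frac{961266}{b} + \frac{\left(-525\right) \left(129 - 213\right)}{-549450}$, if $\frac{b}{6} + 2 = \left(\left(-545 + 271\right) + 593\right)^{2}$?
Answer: $\frac{185645249}{124247739} \approx 1.4942$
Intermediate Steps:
$b = 610554$ ($b = -12 + 6 \left(\left(-545 + 271\right) + 593\right)^{2} = -12 + 6 \left(-274 + 593\right)^{2} = -12 + 6 \cdot 319^{2} = -12 + 6 \cdot 101761 = -12 + 610566 = 610554$)
$\frac{961266}{b} + \frac{\left(-525\right) \left(129 - 213\right)}{-549450} = \frac{961266}{610554} + \frac{\left(-525\right) \left(129 - 213\right)}{-549450} = 961266 \cdot \frac{1}{610554} + \left(-525\right) \left(-84\right) \left(- \frac{1}{549450}\right) = \frac{160211}{101759} + 44100 \left(- \frac{1}{549450}\right) = \frac{160211}{101759} - \frac{98}{1221} = \frac{185645249}{124247739}$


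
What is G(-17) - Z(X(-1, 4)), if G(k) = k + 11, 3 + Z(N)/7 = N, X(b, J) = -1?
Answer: 22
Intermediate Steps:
Z(N) = -21 + 7*N
G(k) = 11 + k
G(-17) - Z(X(-1, 4)) = (11 - 17) - (-21 + 7*(-1)) = -6 - (-21 - 7) = -6 - 1*(-28) = -6 + 28 = 22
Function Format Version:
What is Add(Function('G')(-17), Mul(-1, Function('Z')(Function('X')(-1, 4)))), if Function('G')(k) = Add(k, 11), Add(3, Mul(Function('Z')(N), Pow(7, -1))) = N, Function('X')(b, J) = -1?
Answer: 22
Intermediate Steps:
Function('Z')(N) = Add(-21, Mul(7, N))
Function('G')(k) = Add(11, k)
Add(Function('G')(-17), Mul(-1, Function('Z')(Function('X')(-1, 4)))) = Add(Add(11, -17), Mul(-1, Add(-21, Mul(7, -1)))) = Add(-6, Mul(-1, Add(-21, -7))) = Add(-6, Mul(-1, -28)) = Add(-6, 28) = 22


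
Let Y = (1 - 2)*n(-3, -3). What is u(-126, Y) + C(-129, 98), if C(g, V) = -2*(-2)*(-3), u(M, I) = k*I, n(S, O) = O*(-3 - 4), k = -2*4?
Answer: 156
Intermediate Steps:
k = -8
n(S, O) = -7*O (n(S, O) = O*(-7) = -7*O)
Y = -21 (Y = (1 - 2)*(-7*(-3)) = -1*21 = -21)
u(M, I) = -8*I
C(g, V) = -12 (C(g, V) = 4*(-3) = -12)
u(-126, Y) + C(-129, 98) = -8*(-21) - 12 = 168 - 12 = 156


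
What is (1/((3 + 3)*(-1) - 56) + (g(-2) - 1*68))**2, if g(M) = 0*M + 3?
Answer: 16248961/3844 ≈ 4227.1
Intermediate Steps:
g(M) = 3 (g(M) = 0 + 3 = 3)
(1/((3 + 3)*(-1) - 56) + (g(-2) - 1*68))**2 = (1/((3 + 3)*(-1) - 56) + (3 - 1*68))**2 = (1/(6*(-1) - 56) + (3 - 68))**2 = (1/(-6 - 56) - 65)**2 = (1/(-62) - 65)**2 = (-1/62 - 65)**2 = (-4031/62)**2 = 16248961/3844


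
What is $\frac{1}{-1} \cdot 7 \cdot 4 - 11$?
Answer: $-39$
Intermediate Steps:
$\frac{1}{-1} \cdot 7 \cdot 4 - 11 = \left(-1\right) 7 \cdot 4 - 11 = \left(-7\right) 4 - 11 = -28 - 11 = -39$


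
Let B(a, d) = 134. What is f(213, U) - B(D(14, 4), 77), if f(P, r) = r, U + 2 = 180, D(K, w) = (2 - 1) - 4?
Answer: 44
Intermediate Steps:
D(K, w) = -3 (D(K, w) = 1 - 4 = -3)
U = 178 (U = -2 + 180 = 178)
f(213, U) - B(D(14, 4), 77) = 178 - 1*134 = 178 - 134 = 44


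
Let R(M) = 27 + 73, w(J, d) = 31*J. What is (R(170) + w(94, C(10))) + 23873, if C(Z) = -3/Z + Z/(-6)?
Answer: 26887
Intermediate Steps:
C(Z) = -3/Z - Z/6 (C(Z) = -3/Z + Z*(-⅙) = -3/Z - Z/6)
R(M) = 100
(R(170) + w(94, C(10))) + 23873 = (100 + 31*94) + 23873 = (100 + 2914) + 23873 = 3014 + 23873 = 26887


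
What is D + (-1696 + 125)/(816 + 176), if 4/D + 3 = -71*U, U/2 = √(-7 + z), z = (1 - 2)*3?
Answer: (-223082*√10 + 8681*I)/(992*(-3*I + 142*√10)) ≈ -1.5837 + 0.0089074*I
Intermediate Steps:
z = -3 (z = -1*3 = -3)
U = 2*I*√10 (U = 2*√(-7 - 3) = 2*√(-10) = 2*(I*√10) = 2*I*√10 ≈ 6.3246*I)
D = 4/(-3 - 142*I*√10) ≈ -5.9509e-5 + 0.0089074*I
D + (-1696 + 125)/(816 + 176) = (-12/201649 + 568*I*√10/201649) + (-1696 + 125)/(816 + 176) = (-12/201649 + 568*I*√10/201649) - 1571/992 = -316802483/200035808 + 568*I*√10/201649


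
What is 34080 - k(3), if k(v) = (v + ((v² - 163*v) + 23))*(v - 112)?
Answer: -15406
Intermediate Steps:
k(v) = (-112 + v)*(23 + v² - 162*v) (k(v) = (v + (23 + v² - 163*v))*(-112 + v) = (23 + v² - 162*v)*(-112 + v) = (-112 + v)*(23 + v² - 162*v))
34080 - k(3) = 34080 - (-2576 + 3³ - 274*3² + 18167*3) = 34080 - (-2576 + 27 - 274*9 + 54501) = 34080 - (-2576 + 27 - 2466 + 54501) = 34080 - 1*49486 = 34080 - 49486 = -15406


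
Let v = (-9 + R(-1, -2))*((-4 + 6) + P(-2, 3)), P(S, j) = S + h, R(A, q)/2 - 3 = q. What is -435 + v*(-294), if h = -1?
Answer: -2493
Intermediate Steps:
R(A, q) = 6 + 2*q
P(S, j) = -1 + S (P(S, j) = S - 1 = -1 + S)
v = 7 (v = (-9 + (6 + 2*(-2)))*((-4 + 6) + (-1 - 2)) = (-9 + (6 - 4))*(2 - 3) = (-9 + 2)*(-1) = -7*(-1) = 7)
-435 + v*(-294) = -435 + 7*(-294) = -435 - 2058 = -2493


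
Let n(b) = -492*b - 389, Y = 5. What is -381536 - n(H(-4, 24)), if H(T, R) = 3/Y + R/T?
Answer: -1919019/5 ≈ -3.8380e+5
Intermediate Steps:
H(T, R) = ⅗ + R/T (H(T, R) = 3/5 + R/T = 3*(⅕) + R/T = ⅗ + R/T)
n(b) = -389 - 492*b
-381536 - n(H(-4, 24)) = -381536 - (-389 - 492*(⅗ + 24/(-4))) = -381536 - (-389 - 492*(⅗ + 24*(-¼))) = -381536 - (-389 - 492*(⅗ - 6)) = -381536 - (-389 - 492*(-27/5)) = -381536 - (-389 + 13284/5) = -381536 - 1*11339/5 = -381536 - 11339/5 = -1919019/5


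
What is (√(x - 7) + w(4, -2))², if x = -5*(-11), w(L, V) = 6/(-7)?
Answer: 2388/49 - 48*√3/7 ≈ 36.858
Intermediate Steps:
w(L, V) = -6/7 (w(L, V) = 6*(-⅐) = -6/7)
x = 55
(√(x - 7) + w(4, -2))² = (√(55 - 7) - 6/7)² = (√48 - 6/7)² = (4*√3 - 6/7)² = (-6/7 + 4*√3)²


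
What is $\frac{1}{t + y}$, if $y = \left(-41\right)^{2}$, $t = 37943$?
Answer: $\frac{1}{39624} \approx 2.5237 \cdot 10^{-5}$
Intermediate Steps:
$y = 1681$
$\frac{1}{t + y} = \frac{1}{37943 + 1681} = \frac{1}{39624}$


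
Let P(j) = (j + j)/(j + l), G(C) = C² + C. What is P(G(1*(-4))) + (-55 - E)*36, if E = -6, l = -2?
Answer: -8808/5 ≈ -1761.6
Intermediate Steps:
G(C) = C + C²
P(j) = 2*j/(-2 + j) (P(j) = (j + j)/(j - 2) = (2*j)/(-2 + j) = 2*j/(-2 + j))
P(G(1*(-4))) + (-55 - E)*36 = 2*((1*(-4))*(1 + 1*(-4)))/(-2 + (1*(-4))*(1 + 1*(-4))) + (-55 - 1*(-6))*36 = 2*(-4*(1 - 4))/(-2 - 4*(1 - 4)) + (-55 + 6)*36 = 2*(-4*(-3))/(-2 - 4*(-3)) - 49*36 = 2*12/(-2 + 12) - 1764 = 2*12/10 - 1764 = 2*12*(⅒) - 1764 = 12/5 - 1764 = -8808/5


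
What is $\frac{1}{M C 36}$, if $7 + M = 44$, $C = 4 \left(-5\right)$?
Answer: $- \frac{1}{26640} \approx -3.7538 \cdot 10^{-5}$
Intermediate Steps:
$C = -20$
$M = 37$ ($M = -7 + 44 = 37$)
$\frac{1}{M C 36} = \frac{1}{37 \left(-20\right) 36} = \frac{1}{\left(-740\right) 36} = \frac{1}{-26640} = - \frac{1}{26640}$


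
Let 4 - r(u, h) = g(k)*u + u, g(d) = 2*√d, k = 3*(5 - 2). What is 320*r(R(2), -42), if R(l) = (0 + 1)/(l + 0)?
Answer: 160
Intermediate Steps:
R(l) = 1/l
k = 9 (k = 3*3 = 9)
r(u, h) = 4 - 7*u (r(u, h) = 4 - ((2*√9)*u + u) = 4 - ((2*3)*u + u) = 4 - (6*u + u) = 4 - 7*u)
320*r(R(2), -42) = 320*(4 - 7/2) = 320*(½) = 160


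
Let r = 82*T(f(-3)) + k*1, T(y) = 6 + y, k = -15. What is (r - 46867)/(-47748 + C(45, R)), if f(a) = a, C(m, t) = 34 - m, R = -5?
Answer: 46636/47759 ≈ 0.97649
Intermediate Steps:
r = 231 (r = 82*(6 - 3) - 15*1 = 82*3 - 15 = 246 - 15 = 231)
(r - 46867)/(-47748 + C(45, R)) = (231 - 46867)/(-47748 + (34 - 1*45)) = -46636/(-47748 + (34 - 45)) = -46636/(-47748 - 11) = -46636/(-47759) = -46636*(-1/47759) = 46636/47759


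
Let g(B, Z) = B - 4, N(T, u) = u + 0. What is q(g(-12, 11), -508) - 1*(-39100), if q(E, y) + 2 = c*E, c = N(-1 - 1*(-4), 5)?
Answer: 39018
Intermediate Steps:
N(T, u) = u
c = 5
g(B, Z) = -4 + B
q(E, y) = -2 + 5*E
q(g(-12, 11), -508) - 1*(-39100) = (-2 + 5*(-4 - 12)) - 1*(-39100) = (-2 + 5*(-16)) + 39100 = (-2 - 80) + 39100 = -82 + 39100 = 39018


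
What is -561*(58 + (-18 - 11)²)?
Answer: -504339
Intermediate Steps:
-561*(58 + (-18 - 11)²) = -561*(58 + (-29)²) = -561*(58 + 841) = -561*899 = -504339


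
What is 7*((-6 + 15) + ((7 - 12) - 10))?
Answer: -42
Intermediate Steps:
7*((-6 + 15) + ((7 - 12) - 10)) = 7*(9 + (-5 - 10)) = 7*(9 - 15) = 7*(-6) = -42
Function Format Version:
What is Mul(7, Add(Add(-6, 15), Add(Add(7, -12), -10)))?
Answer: -42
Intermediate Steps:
Mul(7, Add(Add(-6, 15), Add(Add(7, -12), -10))) = Mul(7, Add(9, Add(-5, -10))) = Mul(7, Add(9, -15)) = Mul(7, -6) = -42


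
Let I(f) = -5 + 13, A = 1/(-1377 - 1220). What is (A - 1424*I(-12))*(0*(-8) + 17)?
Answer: -502945425/2597 ≈ -1.9366e+5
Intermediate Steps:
A = -1/2597 (A = 1/(-2597) = -1/2597 ≈ -0.00038506)
I(f) = 8
(A - 1424*I(-12))*(0*(-8) + 17) = (-1/2597 - 1424/(1/8))*(0*(-8) + 17) = (-1/2597 - 1424/⅛)*(0 + 17) = (-1/2597 - 1424*8)*17 = (-1/2597 - 11392)*17 = -29585025/2597*17 = -502945425/2597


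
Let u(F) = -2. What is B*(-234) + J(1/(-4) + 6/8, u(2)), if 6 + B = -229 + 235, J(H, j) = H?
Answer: 1/2 ≈ 0.50000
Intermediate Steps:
B = 0 (B = -6 + (-229 + 235) = -6 + 6 = 0)
B*(-234) + J(1/(-4) + 6/8, u(2)) = 0*(-234) + (1/(-4) + 6/8) = 0 + (1*(-1/4) + 6*(1/8)) = 0 + (-1/4 + 3/4) = 0 + 1/2 = 1/2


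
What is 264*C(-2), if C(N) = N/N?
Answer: 264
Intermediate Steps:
C(N) = 1
264*C(-2) = 264*1 = 264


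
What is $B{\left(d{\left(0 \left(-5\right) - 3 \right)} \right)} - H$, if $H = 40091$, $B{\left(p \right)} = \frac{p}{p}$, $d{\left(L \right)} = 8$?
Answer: $-40090$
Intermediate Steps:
$B{\left(p \right)} = 1$
$B{\left(d{\left(0 \left(-5\right) - 3 \right)} \right)} - H = 1 - 40091 = -40090$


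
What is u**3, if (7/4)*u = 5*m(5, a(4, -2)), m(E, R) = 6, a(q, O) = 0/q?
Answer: 1728000/343 ≈ 5037.9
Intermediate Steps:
a(q, O) = 0
u = 120/7 (u = 4*(5*6)/7 = (4/7)*30 = 120/7 ≈ 17.143)
u**3 = (120/7)**3 = 1728000/343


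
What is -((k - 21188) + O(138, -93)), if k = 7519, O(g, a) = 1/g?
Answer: 1886321/138 ≈ 13669.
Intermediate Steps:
-((k - 21188) + O(138, -93)) = -((7519 - 21188) + 1/138) = -(-13669 + 1/138) = -1*(-1886321/138) = 1886321/138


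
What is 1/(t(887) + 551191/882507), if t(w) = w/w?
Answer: 882507/1433698 ≈ 0.61555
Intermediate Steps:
t(w) = 1
1/(t(887) + 551191/882507) = 1/(1 + 551191/882507) = 1/(1433698/882507) = 882507/1433698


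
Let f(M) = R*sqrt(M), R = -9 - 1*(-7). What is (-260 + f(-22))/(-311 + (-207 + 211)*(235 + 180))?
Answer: -260/1349 - 2*I*sqrt(22)/1349 ≈ -0.19274 - 0.0069539*I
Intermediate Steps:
R = -2 (R = -9 + 7 = -2)
f(M) = -2*sqrt(M)
(-260 + f(-22))/(-311 + (-207 + 211)*(235 + 180)) = (-260 - 2*I*sqrt(22))/(-311 + (-207 + 211)*(235 + 180)) = (-260 - 2*I*sqrt(22))/(-311 + 4*415) = (-260 - 2*I*sqrt(22))/(-311 + 1660) = (-260 - 2*I*sqrt(22))/1349 = (-260 - 2*I*sqrt(22))*(1/1349) = -260/1349 - 2*I*sqrt(22)/1349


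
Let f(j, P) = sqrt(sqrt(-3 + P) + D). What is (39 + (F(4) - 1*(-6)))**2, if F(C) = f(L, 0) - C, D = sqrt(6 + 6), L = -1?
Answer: (41 + 3**(1/4)*sqrt(2 + I))**2 ≈ 1841.5 + 38.808*I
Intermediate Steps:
D = 2*sqrt(3) (D = sqrt(12) = 2*sqrt(3) ≈ 3.4641)
f(j, P) = sqrt(sqrt(-3 + P) + 2*sqrt(3))
F(C) = sqrt(2*sqrt(3) + I*sqrt(3)) - C (F(C) = sqrt(sqrt(-3 + 0) + 2*sqrt(3)) - C = sqrt(sqrt(-3) + 2*sqrt(3)) - C = sqrt(I*sqrt(3) + 2*sqrt(3)) - C = sqrt(2*sqrt(3) + I*sqrt(3)) - C)
(39 + (F(4) - 1*(-6)))**2 = (39 + ((-1*4 + 3**(1/4)*sqrt(2 + I)) - 1*(-6)))**2 = (39 + ((-4 + 3**(1/4)*sqrt(2 + I)) + 6))**2 = (39 + (2 + 3**(1/4)*sqrt(2 + I)))**2 = (41 + 3**(1/4)*sqrt(2 + I))**2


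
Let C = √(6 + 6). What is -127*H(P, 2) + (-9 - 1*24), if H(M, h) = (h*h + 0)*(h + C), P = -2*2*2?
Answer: -1049 - 1016*√3 ≈ -2808.8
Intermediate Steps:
C = 2*√3 (C = √12 = 2*√3 ≈ 3.4641)
P = -8 (P = -4*2 = -8)
H(M, h) = h²*(h + 2*√3) (H(M, h) = (h*h + 0)*(h + 2*√3) = (h² + 0)*(h + 2*√3) = h²*(h + 2*√3))
-127*H(P, 2) + (-9 - 1*24) = -127*2²*(2 + 2*√3) + (-9 - 1*24) = -508*(2 + 2*√3) + (-9 - 24) = -127*(8 + 8*√3) - 33 = (-1016 - 1016*√3) - 33 = -1049 - 1016*√3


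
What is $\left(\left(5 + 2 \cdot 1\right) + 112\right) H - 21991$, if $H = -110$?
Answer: $-35081$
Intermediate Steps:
$\left(\left(5 + 2 \cdot 1\right) + 112\right) H - 21991 = \left(\left(5 + 2 \cdot 1\right) + 112\right) \left(-110\right) - 21991 = \left(\left(5 + 2\right) + 112\right) \left(-110\right) - 21991 = \left(7 + 112\right) \left(-110\right) - 21991 = 119 \left(-110\right) - 21991 = -13090 - 21991 = -35081$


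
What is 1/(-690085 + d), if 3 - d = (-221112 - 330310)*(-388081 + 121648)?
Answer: -1/146917707808 ≈ -6.8065e-12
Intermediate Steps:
d = -146917017723 (d = 3 - (-221112 - 330310)*(-388081 + 121648) = 3 - (-551422)*(-266433) = 3 - 1*146917017726 = 3 - 146917017726 = -146917017723)
1/(-690085 + d) = 1/(-690085 - 146917017723) = 1/(-146917707808) = -1/146917707808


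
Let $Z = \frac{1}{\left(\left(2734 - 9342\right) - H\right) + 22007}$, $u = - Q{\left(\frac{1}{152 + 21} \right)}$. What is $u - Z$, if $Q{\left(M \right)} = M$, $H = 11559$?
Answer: $- \frac{4013}{664320} \approx -0.0060408$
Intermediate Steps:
$u = - \frac{1}{173}$ ($u = - \frac{1}{152 + 21} = - \frac{1}{173} \approx -0.0057803$)
$Z = \frac{1}{3840}$ ($Z = \frac{1}{\left(\left(2734 - 9342\right) - 11559\right) + 22007} = \frac{1}{\left(-6608 - 11559\right) + 22007} = \frac{1}{-18167 + 22007} = \frac{1}{3840} \approx 0.00026042$)
$u - Z = - \frac{1}{173} - \frac{1}{3840} = - \frac{4013}{664320}$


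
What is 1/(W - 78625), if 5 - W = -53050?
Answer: -1/25570 ≈ -3.9108e-5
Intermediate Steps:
W = 53055 (W = 5 - 1*(-53050) = 5 + 53050 = 53055)
1/(W - 78625) = 1/(53055 - 78625) = 1/(-25570) = -1/25570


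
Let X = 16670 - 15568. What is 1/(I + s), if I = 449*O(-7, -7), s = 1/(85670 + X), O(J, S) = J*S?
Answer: 86772/1909070773 ≈ 4.5452e-5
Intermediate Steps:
X = 1102
s = 1/86772 (s = 1/(85670 + 1102) = 1/86772 ≈ 1.1524e-5)
I = 22001 (I = 449*(-7*(-7)) = 449*49 = 22001)
1/(I + s) = 1/(22001 + 1/86772) = 1/(1909070773/86772) = 86772/1909070773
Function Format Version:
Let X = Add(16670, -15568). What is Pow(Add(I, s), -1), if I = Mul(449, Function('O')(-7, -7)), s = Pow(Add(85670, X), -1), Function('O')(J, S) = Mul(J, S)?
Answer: Rational(86772, 1909070773) ≈ 4.5452e-5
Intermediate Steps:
X = 1102
s = Rational(1, 86772) (s = Pow(Add(85670, 1102), -1) = Pow(86772, -1) = Rational(1, 86772) ≈ 1.1524e-5)
I = 22001 (I = Mul(449, Mul(-7, -7)) = Mul(449, 49) = 22001)
Pow(Add(I, s), -1) = Pow(Add(22001, Rational(1, 86772)), -1) = Pow(Rational(1909070773, 86772), -1) = Rational(86772, 1909070773)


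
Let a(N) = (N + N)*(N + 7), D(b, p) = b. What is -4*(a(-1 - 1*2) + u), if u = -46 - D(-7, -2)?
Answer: 252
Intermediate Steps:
u = -39 (u = -46 - 1*(-7) = -46 + 7 = -39)
a(N) = 2*N*(7 + N) (a(N) = (2*N)*(7 + N) = 2*N*(7 + N))
-4*(a(-1 - 1*2) + u) = -4*(2*(-1 - 1*2)*(7 + (-1 - 1*2)) - 39) = -4*(2*(-1 - 2)*(7 + (-1 - 2)) - 39) = -4*(2*(-3)*(7 - 3) - 39) = -4*(2*(-3)*4 - 39) = -4*(-24 - 39) = -4*(-63) = 252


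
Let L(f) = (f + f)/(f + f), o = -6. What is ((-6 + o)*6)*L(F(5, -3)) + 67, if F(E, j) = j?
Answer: -5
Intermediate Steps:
L(f) = 1 (L(f) = (2*f)/((2*f)) = (2*f)*(1/(2*f)) = 1)
((-6 + o)*6)*L(F(5, -3)) + 67 = ((-6 - 6)*6)*1 + 67 = -12*6*1 + 67 = -72*1 + 67 = -72 + 67 = -5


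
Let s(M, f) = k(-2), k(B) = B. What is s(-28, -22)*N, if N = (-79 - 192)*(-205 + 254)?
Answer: 26558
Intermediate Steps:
s(M, f) = -2
N = -13279 (N = -271*49 = -13279)
s(-28, -22)*N = -2*(-13279) = 26558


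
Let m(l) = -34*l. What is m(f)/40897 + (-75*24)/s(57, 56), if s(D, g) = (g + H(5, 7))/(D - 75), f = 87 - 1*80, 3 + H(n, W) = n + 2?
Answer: 22084142/40897 ≈ 539.99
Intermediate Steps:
H(n, W) = -1 + n (H(n, W) = -3 + (n + 2) = -3 + (2 + n) = -1 + n)
f = 7 (f = 87 - 80 = 7)
s(D, g) = (4 + g)/(-75 + D) (s(D, g) = (g + (-1 + 5))/(D - 75) = (g + 4)/(-75 + D) = (4 + g)/(-75 + D))
m(f)/40897 + (-75*24)/s(57, 56) = -34*7/40897 + (-75*24)/(((4 + 56)/(-75 + 57))) = -238*1/40897 - 1800/(60/(-18)) = -238/40897 - 1800/((-1/18*60)) = -238/40897 - 1800/(-10/3) = -238/40897 - 1800*(-3/10) = -238/40897 + 540 = 22084142/40897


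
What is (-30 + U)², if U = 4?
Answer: 676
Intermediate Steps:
(-30 + U)² = (-30 + 4)² = (-26)² = 676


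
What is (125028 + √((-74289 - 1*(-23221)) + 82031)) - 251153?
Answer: -126125 + √30963 ≈ -1.2595e+5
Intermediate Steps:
(125028 + √((-74289 - 1*(-23221)) + 82031)) - 251153 = (125028 + √((-74289 + 23221) + 82031)) - 251153 = (125028 + √(-51068 + 82031)) - 251153 = (125028 + √30963) - 251153 = -126125 + √30963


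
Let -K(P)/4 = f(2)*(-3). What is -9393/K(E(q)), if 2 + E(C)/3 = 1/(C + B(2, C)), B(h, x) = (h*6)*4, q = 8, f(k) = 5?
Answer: -3131/20 ≈ -156.55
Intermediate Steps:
B(h, x) = 24*h (B(h, x) = (6*h)*4 = 24*h)
E(C) = -6 + 3/(48 + C) (E(C) = -6 + 3/(C + 24*2) = -6 + 3/(C + 48) = -6 + 3/(48 + C))
K(P) = 60 (K(P) = -20*(-3) = -4*(-15) = 60)
-9393/K(E(q)) = -9393/60 = -9393*1/60 = -3131/20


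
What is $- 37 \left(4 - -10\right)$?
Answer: $-518$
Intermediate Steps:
$- 37 \left(4 - -10\right) = - 37 \left(4 + \left(-13 + 23\right)\right) = - 37 \left(4 + 10\right) = \left(-37\right) 14 = -518$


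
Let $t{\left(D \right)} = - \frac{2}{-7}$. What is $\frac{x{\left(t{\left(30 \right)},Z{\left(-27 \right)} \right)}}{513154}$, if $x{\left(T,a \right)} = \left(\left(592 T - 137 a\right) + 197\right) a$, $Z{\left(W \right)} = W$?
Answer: $- \frac{384156}{1796039} \approx -0.21389$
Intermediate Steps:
$t{\left(D \right)} = \frac{2}{7}$ ($t{\left(D \right)} = \left(-2\right) \left(- \frac{1}{7}\right) = \frac{2}{7}$)
$x{\left(T,a \right)} = a \left(197 - 137 a + 592 T\right)$ ($x{\left(T,a \right)} = \left(\left(- 137 a + 592 T\right) + 197\right) a = \left(197 - 137 a + 592 T\right) a = a \left(197 - 137 a + 592 T\right)$)
$\frac{x{\left(t{\left(30 \right)},Z{\left(-27 \right)} \right)}}{513154} = \frac{\left(-27\right) \left(197 - -3699 + 592 \cdot \frac{2}{7}\right)}{513154} = - 27 \left(197 + 3699 + \frac{1184}{7}\right) \frac{1}{513154} = \left(-27\right) \frac{28456}{7} \cdot \frac{1}{513154} = \left(- \frac{768312}{7}\right) \frac{1}{513154} = - \frac{384156}{1796039}$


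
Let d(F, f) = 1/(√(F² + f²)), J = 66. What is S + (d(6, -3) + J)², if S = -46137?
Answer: -1880144/45 + 44*√5/5 ≈ -41761.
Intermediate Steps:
d(F, f) = (F² + f²)^(-½)
S + (d(6, -3) + J)² = -46137 + ((6² + (-3)²)^(-½) + 66)² = -46137 + ((36 + 9)^(-½) + 66)² = -46137 + (45^(-½) + 66)² = -46137 + (√5/15 + 66)² = -46137 + (66 + √5/15)²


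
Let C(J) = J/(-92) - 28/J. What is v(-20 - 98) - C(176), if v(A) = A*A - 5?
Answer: 14088125/1012 ≈ 13921.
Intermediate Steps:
C(J) = -28/J - J/92 (C(J) = J*(-1/92) - 28/J = -J/92 - 28/J = -28/J - J/92)
v(A) = -5 + A**2 (v(A) = A**2 - 5 = -5 + A**2)
v(-20 - 98) - C(176) = (-5 + (-20 - 98)**2) - (-28/176 - 1/92*176) = (-5 + (-118)**2) - (-28*1/176 - 44/23) = (-5 + 13924) - (-7/44 - 44/23) = 13919 - 1*(-2097/1012) = 13919 + 2097/1012 = 14088125/1012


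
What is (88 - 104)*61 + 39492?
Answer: 38516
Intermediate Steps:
(88 - 104)*61 + 39492 = -16*61 + 39492 = -976 + 39492 = 38516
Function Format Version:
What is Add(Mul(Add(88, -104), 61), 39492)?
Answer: 38516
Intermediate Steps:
Add(Mul(Add(88, -104), 61), 39492) = Add(Mul(-16, 61), 39492) = Add(-976, 39492) = 38516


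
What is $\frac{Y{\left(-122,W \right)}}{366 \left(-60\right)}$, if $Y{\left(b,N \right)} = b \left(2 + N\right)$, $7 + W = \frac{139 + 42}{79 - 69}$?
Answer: $\frac{131}{1800} \approx 0.072778$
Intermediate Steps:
$W = \frac{111}{10}$ ($W = -7 + \frac{139 + 42}{79 - 69} = -7 + \frac{181}{10} = \frac{111}{10} \approx 11.1$)
$\frac{Y{\left(-122,W \right)}}{366 \left(-60\right)} = \frac{\left(-122\right) \left(2 + \frac{111}{10}\right)}{366 \left(-60\right)} = \frac{\left(-122\right) \frac{131}{10}}{-21960} = \left(- \frac{7991}{5}\right) \left(- \frac{1}{21960}\right) = \frac{131}{1800}$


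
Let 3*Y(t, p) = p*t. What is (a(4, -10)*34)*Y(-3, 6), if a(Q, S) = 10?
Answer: -2040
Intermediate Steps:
Y(t, p) = p*t/3 (Y(t, p) = (p*t)/3 = p*t/3)
(a(4, -10)*34)*Y(-3, 6) = (10*34)*((⅓)*6*(-3)) = 340*(-6) = -2040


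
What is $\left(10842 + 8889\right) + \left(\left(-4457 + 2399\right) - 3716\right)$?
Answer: $13957$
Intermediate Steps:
$\left(10842 + 8889\right) + \left(\left(-4457 + 2399\right) - 3716\right) = 19731 - 5774 = 13957$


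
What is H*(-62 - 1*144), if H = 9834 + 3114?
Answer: -2667288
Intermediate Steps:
H = 12948
H*(-62 - 1*144) = 12948*(-62 - 1*144) = 12948*(-62 - 144) = 12948*(-206) = -2667288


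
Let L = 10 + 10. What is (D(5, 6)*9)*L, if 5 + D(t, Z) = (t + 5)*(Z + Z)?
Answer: 20700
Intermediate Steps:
L = 20
D(t, Z) = -5 + 2*Z*(5 + t) (D(t, Z) = -5 + (t + 5)*(Z + Z) = -5 + (5 + t)*(2*Z) = -5 + 2*Z*(5 + t))
(D(5, 6)*9)*L = ((-5 + 10*6 + 2*6*5)*9)*20 = ((-5 + 60 + 60)*9)*20 = (115*9)*20 = 1035*20 = 20700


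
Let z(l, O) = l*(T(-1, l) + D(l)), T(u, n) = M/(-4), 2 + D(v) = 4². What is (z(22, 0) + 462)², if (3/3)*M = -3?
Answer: 2474329/4 ≈ 6.1858e+5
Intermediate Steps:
M = -3
D(v) = 14 (D(v) = -2 + 4² = -2 + 16 = 14)
T(u, n) = ¾ (T(u, n) = -3/(-4) = -3*(-¼) = ¾)
z(l, O) = 59*l/4 (z(l, O) = l*(¾ + 14) = l*(59/4) = 59*l/4)
(z(22, 0) + 462)² = ((59/4)*22 + 462)² = (649/2 + 462)² = (1573/2)² = 2474329/4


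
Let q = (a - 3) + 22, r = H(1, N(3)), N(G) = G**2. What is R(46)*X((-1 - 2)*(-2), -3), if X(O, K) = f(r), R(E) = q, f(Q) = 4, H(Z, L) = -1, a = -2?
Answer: 68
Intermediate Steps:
r = -1
q = 17 (q = (-2 - 3) + 22 = -5 + 22 = 17)
R(E) = 17
X(O, K) = 4
R(46)*X((-1 - 2)*(-2), -3) = 17*4 = 68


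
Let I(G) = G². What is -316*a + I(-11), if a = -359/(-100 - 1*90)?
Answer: -45227/95 ≈ -476.07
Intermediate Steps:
a = 359/190 (a = -359/(-100 - 90) = -359/(-190) = -359*(-1/190) = 359/190 ≈ 1.8895)
-316*a + I(-11) = -316*359/190 + (-11)² = -56722/95 + 121 = -45227/95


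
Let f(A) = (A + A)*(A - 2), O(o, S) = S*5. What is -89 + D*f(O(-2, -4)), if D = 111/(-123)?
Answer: -36209/41 ≈ -883.15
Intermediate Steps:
O(o, S) = 5*S
D = -37/41 (D = 111*(-1/123) = -37/41 ≈ -0.90244)
f(A) = 2*A*(-2 + A) (f(A) = (2*A)*(-2 + A) = 2*A*(-2 + A))
-89 + D*f(O(-2, -4)) = -89 - 74*5*(-4)*(-2 + 5*(-4))/41 = -89 - 74*(-20)*(-2 - 20)/41 = -89 - 74*(-20)*(-22)/41 = -89 - 37/41*880 = -89 - 32560/41 = -36209/41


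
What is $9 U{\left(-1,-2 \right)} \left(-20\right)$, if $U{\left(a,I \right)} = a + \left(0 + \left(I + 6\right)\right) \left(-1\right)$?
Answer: $900$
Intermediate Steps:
$U{\left(a,I \right)} = -6 + a - I$ ($U{\left(a,I \right)} = a + \left(0 + \left(6 + I\right)\right) \left(-1\right) = a + \left(6 + I\right) \left(-1\right) = a - \left(6 + I\right) = -6 + a - I$)
$9 U{\left(-1,-2 \right)} \left(-20\right) = 9 \left(-6 - 1 - -2\right) \left(-20\right) = 9 \left(-6 - 1 + 2\right) \left(-20\right) = 9 \left(-5\right) \left(-20\right) = \left(-45\right) \left(-20\right) = 900$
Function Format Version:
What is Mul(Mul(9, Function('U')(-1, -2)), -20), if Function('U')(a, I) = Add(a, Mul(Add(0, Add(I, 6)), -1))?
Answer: 900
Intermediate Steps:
Function('U')(a, I) = Add(-6, a, Mul(-1, I)) (Function('U')(a, I) = Add(a, Mul(Add(0, Add(6, I)), -1)) = Add(a, Mul(Add(6, I), -1)) = Add(a, Add(-6, Mul(-1, I))) = Add(-6, a, Mul(-1, I)))
Mul(Mul(9, Function('U')(-1, -2)), -20) = Mul(Mul(9, Add(-6, -1, Mul(-1, -2))), -20) = Mul(Mul(9, Add(-6, -1, 2)), -20) = Mul(Mul(9, -5), -20) = Mul(-45, -20) = 900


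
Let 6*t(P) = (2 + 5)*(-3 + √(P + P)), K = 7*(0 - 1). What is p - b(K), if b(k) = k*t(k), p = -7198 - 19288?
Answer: -53021/2 + 49*I*√14/6 ≈ -26511.0 + 30.557*I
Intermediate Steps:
K = -7 (K = 7*(-1) = -7)
p = -26486
t(P) = -7/2 + 7*√2*√P/6 (t(P) = ((2 + 5)*(-3 + √(P + P)))/6 = (7*(-3 + √(2*P)))/6 = (7*(-3 + √2*√P))/6 = (-21 + 7*√2*√P)/6 = -7/2 + 7*√2*√P/6)
b(k) = k*(-7/2 + 7*√2*√k/6)
p - b(K) = -26486 - 7*(-7)*(-3 + √2*√(-7))/6 = -26486 - 7*(-7)*(-3 + √2*(I*√7))/6 = -26486 - 7*(-7)*(-3 + I*√14)/6 = -26486 - (49/2 - 49*I*√14/6) = -26486 + (-49/2 + 49*I*√14/6) = -53021/2 + 49*I*√14/6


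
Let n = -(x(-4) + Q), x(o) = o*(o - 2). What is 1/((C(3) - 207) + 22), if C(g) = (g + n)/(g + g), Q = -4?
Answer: -6/1127 ≈ -0.0053239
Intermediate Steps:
x(o) = o*(-2 + o)
n = -20 (n = -(-4*(-2 - 4) - 4) = -(-4*(-6) - 4) = -(24 - 4) = -1*20 = -20)
C(g) = (-20 + g)/(2*g) (C(g) = (g - 20)/(g + g) = (-20 + g)/((2*g)) = (-20 + g)*(1/(2*g)) = (-20 + g)/(2*g))
1/((C(3) - 207) + 22) = 1/(((1/2)*(-20 + 3)/3 - 207) + 22) = 1/(((1/2)*(1/3)*(-17) - 207) + 22) = 1/((-17/6 - 207) + 22) = 1/(-1259/6 + 22) = 1/(-1127/6) = -6/1127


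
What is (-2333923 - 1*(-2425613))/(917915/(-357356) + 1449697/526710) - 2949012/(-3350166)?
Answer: 4818151610932319257182/9654874519000501 ≈ 4.9904e+5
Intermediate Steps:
(-2333923 - 1*(-2425613))/(917915/(-357356) + 1449697/526710) - 2949012/(-3350166) = (-2333923 + 2425613)/(917915*(-1/357356) + 1449697*(1/526710)) - 2949012*(-1/3350166) = 91690/(-917915/357356 + 1449697/526710) + 491502/558361 = 91690/(17291455741/94111489380) + 491502/558361 = 91690*(94111489380/17291455741) + 491502/558361 = 8629082461252200/17291455741 + 491502/558361 = 4818151610932319257182/9654874519000501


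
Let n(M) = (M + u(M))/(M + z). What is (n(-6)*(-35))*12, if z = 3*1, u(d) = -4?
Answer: -1400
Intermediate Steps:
z = 3
n(M) = (-4 + M)/(3 + M) (n(M) = (M - 4)/(M + 3) = (-4 + M)/(3 + M))
(n(-6)*(-35))*12 = (((-4 - 6)/(3 - 6))*(-35))*12 = ((-10/(-3))*(-35))*12 = (-⅓*(-10)*(-35))*12 = ((10/3)*(-35))*12 = -350/3*12 = -1400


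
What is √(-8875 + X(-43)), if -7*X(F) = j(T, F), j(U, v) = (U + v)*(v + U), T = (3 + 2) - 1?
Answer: 11*I*√3682/7 ≈ 95.354*I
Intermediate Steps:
T = 4 (T = 5 - 1 = 4)
j(U, v) = (U + v)² (j(U, v) = (U + v)*(U + v) = (U + v)²)
X(F) = -(4 + F)²/7
√(-8875 + X(-43)) = √(-8875 - (4 - 43)²/7) = √(-8875 - ⅐*(-39)²) = √(-8875 - ⅐*1521) = √(-8875 - 1521/7) = √(-63646/7) = 11*I*√3682/7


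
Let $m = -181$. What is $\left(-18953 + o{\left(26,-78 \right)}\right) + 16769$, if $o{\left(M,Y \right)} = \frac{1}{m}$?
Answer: $- \frac{395305}{181} \approx -2184.0$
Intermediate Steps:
$o{\left(M,Y \right)} = - \frac{1}{181}$ ($o{\left(M,Y \right)} = \frac{1}{-181} = - \frac{1}{181}$)
$\left(-18953 + o{\left(26,-78 \right)}\right) + 16769 = \left(-18953 - \frac{1}{181}\right) + 16769 = - \frac{3430494}{181} + 16769 = - \frac{395305}{181}$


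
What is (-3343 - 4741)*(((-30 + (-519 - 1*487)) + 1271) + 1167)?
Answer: -11333768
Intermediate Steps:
(-3343 - 4741)*(((-30 + (-519 - 1*487)) + 1271) + 1167) = -8084*(((-30 + (-519 - 487)) + 1271) + 1167) = -8084*(((-30 - 1006) + 1271) + 1167) = -8084*((-1036 + 1271) + 1167) = -8084*(235 + 1167) = -8084*1402 = -11333768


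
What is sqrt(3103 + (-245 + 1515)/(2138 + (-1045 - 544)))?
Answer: sqrt(103993837)/183 ≈ 55.725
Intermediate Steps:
sqrt(3103 + (-245 + 1515)/(2138 + (-1045 - 544))) = sqrt(3103 + 1270/(2138 - 1589)) = sqrt(3103 + 1270/549) = sqrt(1704817/549) = sqrt(103993837)/183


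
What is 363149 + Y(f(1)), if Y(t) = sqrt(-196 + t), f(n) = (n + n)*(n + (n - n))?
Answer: 363149 + I*sqrt(194) ≈ 3.6315e+5 + 13.928*I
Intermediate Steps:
f(n) = 2*n**2 (f(n) = (2*n)*(n + 0) = (2*n)*n = 2*n**2)
363149 + Y(f(1)) = 363149 + sqrt(-196 + 2*1**2) = 363149 + sqrt(-196 + 2*1) = 363149 + sqrt(-196 + 2) = 363149 + sqrt(-194) = 363149 + I*sqrt(194)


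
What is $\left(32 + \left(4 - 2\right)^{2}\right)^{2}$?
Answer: $1296$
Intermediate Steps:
$\left(32 + \left(4 - 2\right)^{2}\right)^{2} = \left(32 + 2^{2}\right)^{2} = \left(32 + 4\right)^{2} = 36^{2} = 1296$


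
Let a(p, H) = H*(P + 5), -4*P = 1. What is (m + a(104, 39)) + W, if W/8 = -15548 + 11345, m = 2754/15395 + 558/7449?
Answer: -5112851066067/152903140 ≈ -33439.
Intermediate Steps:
P = -¼ (P = -¼*1 = -¼ ≈ -0.25000)
a(p, H) = 19*H/4 (a(p, H) = H*(-¼ + 5) = H*(19/4) = 19*H/4)
m = 9701652/38225785 (m = 2754*(1/15395) + 558*(1/7449) = 2754/15395 + 186/2483 = 9701652/38225785 ≈ 0.25380)
W = -33624 (W = 8*(-15548 + 11345) = 8*(-4203) = -33624)
(m + a(104, 39)) + W = (9701652/38225785 + (19/4)*39) - 33624 = (9701652/38225785 + 741/4) - 33624 = 28364113293/152903140 - 33624 = -5112851066067/152903140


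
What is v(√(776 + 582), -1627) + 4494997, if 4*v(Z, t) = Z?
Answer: 4494997 + √1358/4 ≈ 4.4950e+6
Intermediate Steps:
v(Z, t) = Z/4
v(√(776 + 582), -1627) + 4494997 = √(776 + 582)/4 + 4494997 = √1358/4 + 4494997 = 4494997 + √1358/4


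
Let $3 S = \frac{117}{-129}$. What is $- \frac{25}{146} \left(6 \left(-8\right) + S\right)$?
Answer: $\frac{51925}{6278} \approx 8.271$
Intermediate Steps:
$S = - \frac{13}{43}$ ($S = \frac{117 \frac{1}{-129}}{3} = \frac{117 \left(- \frac{1}{129}\right)}{3} = \frac{1}{3} \left(- \frac{39}{43}\right) = - \frac{13}{43} \approx -0.30233$)
$- \frac{25}{146} \left(6 \left(-8\right) + S\right) = - \frac{25}{146} \left(6 \left(-8\right) - \frac{13}{43}\right) = \left(-25\right) \frac{1}{146} \left(-48 - \frac{13}{43}\right) = \left(- \frac{25}{146}\right) \left(- \frac{2077}{43}\right) = \frac{51925}{6278}$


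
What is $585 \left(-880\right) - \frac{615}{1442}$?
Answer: $- \frac{742342215}{1442} \approx -5.148 \cdot 10^{5}$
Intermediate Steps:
$585 \left(-880\right) - \frac{615}{1442} = -514800 - \frac{615}{1442} = - \frac{742342215}{1442}$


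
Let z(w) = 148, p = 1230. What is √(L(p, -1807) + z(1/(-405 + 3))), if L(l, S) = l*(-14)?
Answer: 4*I*√1067 ≈ 130.66*I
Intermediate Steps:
L(l, S) = -14*l
√(L(p, -1807) + z(1/(-405 + 3))) = √(-14*1230 + 148) = √(-17220 + 148) = √(-17072) = 4*I*√1067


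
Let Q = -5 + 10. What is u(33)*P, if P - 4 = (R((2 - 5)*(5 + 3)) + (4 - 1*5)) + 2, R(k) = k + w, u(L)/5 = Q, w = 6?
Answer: -325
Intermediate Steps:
Q = 5
u(L) = 25 (u(L) = 5*5 = 25)
R(k) = 6 + k (R(k) = k + 6 = 6 + k)
P = -13 (P = 4 + (((6 + (2 - 5)*(5 + 3)) + (4 - 1*5)) + 2) = 4 + (((6 - 3*8) + (4 - 5)) + 2) = 4 + (((6 - 24) - 1) + 2) = 4 + ((-18 - 1) + 2) = 4 + (-19 + 2) = 4 - 17 = -13)
u(33)*P = 25*(-13) = -325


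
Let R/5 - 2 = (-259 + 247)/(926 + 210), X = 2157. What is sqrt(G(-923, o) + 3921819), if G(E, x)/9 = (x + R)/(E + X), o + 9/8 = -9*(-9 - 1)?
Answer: sqrt(120418894033415349)/175228 ≈ 1980.4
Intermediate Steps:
o = 711/8 (o = -9/8 - 9*(-9 - 1) = -9/8 - 9*(-10) = -9/8 + 90 = 711/8 ≈ 88.875)
R = 2825/284 (R = 10 + 5*((-259 + 247)/(926 + 210)) = 10 + 5*(-12/1136) = 10 + 5*(-12*1/1136) = 10 + 5*(-3/284) = 10 - 15/284 = 2825/284 ≈ 9.9472)
G(E, x) = 9*(2825/284 + x)/(2157 + E) (G(E, x) = 9*((x + 2825/284)/(E + 2157)) = 9*((2825/284 + x)/(2157 + E)) = 9*(2825/284 + x)/(2157 + E))
sqrt(G(-923, o) + 3921819) = sqrt(9*(2825 + 284*(711/8))/(284*(2157 - 923)) + 3921819) = sqrt((9/284)*(2825 + 50481/2)/1234 + 3921819) = sqrt((9/284)*(1/1234)*(56131/2) + 3921819) = sqrt(505179/700912 + 3921819) = sqrt(2748850504107/700912) = sqrt(120418894033415349)/175228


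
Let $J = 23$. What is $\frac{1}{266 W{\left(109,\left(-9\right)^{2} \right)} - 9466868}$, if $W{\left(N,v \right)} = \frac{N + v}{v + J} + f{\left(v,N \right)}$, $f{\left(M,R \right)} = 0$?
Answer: $- \frac{26}{246125933} \approx -1.0564 \cdot 10^{-7}$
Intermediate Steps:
$W{\left(N,v \right)} = \frac{N + v}{23 + v}$ ($W{\left(N,v \right)} = \frac{N + v}{v + 23} + 0 = \frac{N + v}{23 + v} + 0 = \frac{N + v}{23 + v}$)
$\frac{1}{266 W{\left(109,\left(-9\right)^{2} \right)} - 9466868} = \frac{1}{266 \frac{109 + \left(-9\right)^{2}}{23 + \left(-9\right)^{2}} - 9466868} = \frac{1}{266 \frac{109 + 81}{23 + 81} - 9466868} = \frac{1}{266 \cdot \frac{1}{104} \cdot 190 - 9466868} = \frac{1}{266 \cdot \frac{95}{52} - 9466868} = \frac{1}{\frac{12635}{26} - 9466868} = \frac{1}{- \frac{246125933}{26}} = - \frac{26}{246125933}$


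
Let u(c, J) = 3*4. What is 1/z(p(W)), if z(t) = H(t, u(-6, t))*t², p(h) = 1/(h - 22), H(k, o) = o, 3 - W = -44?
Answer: 625/12 ≈ 52.083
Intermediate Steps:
W = 47 (W = 3 - 1*(-44) = 3 + 44 = 47)
u(c, J) = 12
p(h) = 1/(-22 + h)
z(t) = 12*t²
1/z(p(W)) = 1/(12*(1/(-22 + 47))²) = 1/(12*(1/25)²) = 1/(12*(1/625)) = 1/(12/625) = 625/12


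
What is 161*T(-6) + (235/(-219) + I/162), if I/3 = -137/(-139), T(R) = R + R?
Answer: -1059194185/547938 ≈ -1933.1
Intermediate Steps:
T(R) = 2*R
I = 411/139 (I = 3*(-137/(-139)) = 3*(-137*(-1/139)) = 3*(137/139) = 411/139 ≈ 2.9568)
161*T(-6) + (235/(-219) + I/162) = 161*(2*(-6)) + (235/(-219) + (411/139)/162) = 161*(-12) + (235*(-1/219) + (411/139)*(1/162)) = -1932 + (-235/219 + 137/7506) = -1932 - 577969/547938 = -1059194185/547938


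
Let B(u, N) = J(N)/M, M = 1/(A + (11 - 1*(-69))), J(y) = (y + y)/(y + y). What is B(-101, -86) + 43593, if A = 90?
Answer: 43763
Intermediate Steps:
J(y) = 1 (J(y) = (2*y)/((2*y)) = (2*y)*(1/(2*y)) = 1)
M = 1/170 (M = 1/(90 + (11 - 1*(-69))) = 1/(90 + (11 + 69)) = 1/(90 + 80) = 1/170 ≈ 0.0058824)
B(u, N) = 170 (B(u, N) = 1/(1/170) = 1*170 = 170)
B(-101, -86) + 43593 = 170 + 43593 = 43763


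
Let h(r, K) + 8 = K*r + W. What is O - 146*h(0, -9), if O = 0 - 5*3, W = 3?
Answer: 715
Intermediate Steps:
h(r, K) = -5 + K*r (h(r, K) = -8 + (K*r + 3) = -8 + (3 + K*r) = -5 + K*r)
O = -15 (O = 0 - 15 = -15)
O - 146*h(0, -9) = -15 - 146*(-5 - 9*0) = -15 - 146*(-5 + 0) = -15 - 146*(-5) = -15 + 730 = 715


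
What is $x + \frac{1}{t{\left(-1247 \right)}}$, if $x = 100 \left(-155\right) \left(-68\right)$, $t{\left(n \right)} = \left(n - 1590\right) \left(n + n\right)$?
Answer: $\frac{7457553812001}{7075478} \approx 1.054 \cdot 10^{6}$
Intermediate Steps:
$t{\left(n \right)} = 2 n \left(-1590 + n\right)$ ($t{\left(n \right)} = \left(-1590 + n\right) 2 n = 2 n \left(-1590 + n\right)$)
$x = 1054000$ ($x = \left(-15500\right) \left(-68\right) = 1054000$)
$x + \frac{1}{t{\left(-1247 \right)}} = 1054000 + \frac{1}{2 \left(-1247\right) \left(-1590 - 1247\right)} = 1054000 + \frac{1}{2 \left(-1247\right) \left(-2837\right)} = 1054000 + \frac{1}{7075478} = \frac{7457553812001}{7075478}$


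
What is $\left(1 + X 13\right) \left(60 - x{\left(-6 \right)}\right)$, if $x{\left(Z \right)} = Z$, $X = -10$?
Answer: $-8514$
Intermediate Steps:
$\left(1 + X 13\right) \left(60 - x{\left(-6 \right)}\right) = \left(1 - 130\right) \left(60 - -6\right) = \left(1 - 130\right) \left(60 + 6\right) = \left(-129\right) 66 = -8514$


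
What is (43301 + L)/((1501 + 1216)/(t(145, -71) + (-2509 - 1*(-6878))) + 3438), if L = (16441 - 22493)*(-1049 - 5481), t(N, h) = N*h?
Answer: 234449514286/20370871 ≈ 11509.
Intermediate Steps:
L = 39519560 (L = -6052*(-6530) = 39519560)
(43301 + L)/((1501 + 1216)/(t(145, -71) + (-2509 - 1*(-6878))) + 3438) = (43301 + 39519560)/((1501 + 1216)/(145*(-71) + (-2509 - 1*(-6878))) + 3438) = 39562861/(2717/(-10295 + (-2509 + 6878)) + 3438) = 39562861/(2717/(-10295 + 4369) + 3438) = 39562861/(2717/(-5926) + 3438) = 39562861/(2717*(-1/5926) + 3438) = 39562861/(-2717/5926 + 3438) = 39562861/(20370871/5926) = 39562861*(5926/20370871) = 234449514286/20370871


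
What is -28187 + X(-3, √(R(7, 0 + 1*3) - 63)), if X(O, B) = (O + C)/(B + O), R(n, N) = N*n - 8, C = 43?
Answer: -1663153/59 - 200*I*√2/59 ≈ -28189.0 - 4.7939*I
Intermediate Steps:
R(n, N) = -8 + N*n
X(O, B) = (43 + O)/(B + O) (X(O, B) = (O + 43)/(B + O) = (43 + O)/(B + O))
-28187 + X(-3, √(R(7, 0 + 1*3) - 63)) = -28187 + (43 - 3)/(√((-8 + (0 + 1*3)*7) - 63) - 3) = -28187 + 40/(√((-8 + (0 + 3)*7) - 63) - 3) = -28187 + 40/(√((-8 + 3*7) - 63) - 3) = -28187 + 40/(√((-8 + 21) - 63) - 3) = -28187 + 40/(√(13 - 63) - 3) = -28187 + 40/(√(-50) - 3) = -28187 + 40/(5*I*√2 - 3) = -28187 + 40/(-3 + 5*I*√2)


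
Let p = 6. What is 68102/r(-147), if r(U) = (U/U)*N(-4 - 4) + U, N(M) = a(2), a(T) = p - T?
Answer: -68102/143 ≈ -476.24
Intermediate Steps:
a(T) = 6 - T
N(M) = 4 (N(M) = 6 - 1*2 = 6 - 2 = 4)
r(U) = 4 + U (r(U) = (U/U)*4 + U = 1*4 + U = 4 + U)
68102/r(-147) = 68102/(4 - 147) = 68102/(-143) = 68102*(-1/143) = -68102/143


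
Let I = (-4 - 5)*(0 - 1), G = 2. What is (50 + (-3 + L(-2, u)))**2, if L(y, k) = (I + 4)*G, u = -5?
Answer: 5329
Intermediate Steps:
I = 9 (I = -9*(-1) = 9)
L(y, k) = 26 (L(y, k) = (9 + 4)*2 = 13*2 = 26)
(50 + (-3 + L(-2, u)))**2 = (50 + (-3 + 26))**2 = (50 + 23)**2 = 73**2 = 5329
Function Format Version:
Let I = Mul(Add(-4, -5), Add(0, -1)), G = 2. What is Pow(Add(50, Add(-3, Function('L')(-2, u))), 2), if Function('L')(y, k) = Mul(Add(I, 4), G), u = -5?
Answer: 5329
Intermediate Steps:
I = 9 (I = Mul(-9, -1) = 9)
Function('L')(y, k) = 26 (Function('L')(y, k) = Mul(Add(9, 4), 2) = Mul(13, 2) = 26)
Pow(Add(50, Add(-3, Function('L')(-2, u))), 2) = Pow(Add(50, Add(-3, 26)), 2) = Pow(Add(50, 23), 2) = Pow(73, 2) = 5329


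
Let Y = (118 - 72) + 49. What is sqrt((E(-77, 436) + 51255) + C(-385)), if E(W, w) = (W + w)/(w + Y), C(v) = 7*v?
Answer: sqrt(1521357421)/177 ≈ 220.36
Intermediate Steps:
Y = 95 (Y = 46 + 49 = 95)
E(W, w) = (W + w)/(95 + w) (E(W, w) = (W + w)/(w + 95) = (W + w)/(95 + w))
sqrt((E(-77, 436) + 51255) + C(-385)) = sqrt(((-77 + 436)/(95 + 436) + 51255) + 7*(-385)) = sqrt((359/531 + 51255) - 2695) = sqrt(27216764/531 - 2695) = sqrt(25785719/531) = sqrt(1521357421)/177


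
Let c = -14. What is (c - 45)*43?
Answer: -2537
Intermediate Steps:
(c - 45)*43 = (-14 - 45)*43 = -59*43 = -2537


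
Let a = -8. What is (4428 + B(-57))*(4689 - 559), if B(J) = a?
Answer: 18254600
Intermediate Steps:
B(J) = -8
(4428 + B(-57))*(4689 - 559) = (4428 - 8)*(4689 - 559) = 4420*4130 = 18254600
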